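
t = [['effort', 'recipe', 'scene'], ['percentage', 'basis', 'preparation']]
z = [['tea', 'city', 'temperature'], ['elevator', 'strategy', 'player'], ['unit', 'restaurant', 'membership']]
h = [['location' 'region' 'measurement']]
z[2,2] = 'membership'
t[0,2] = 'scene'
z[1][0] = 'elevator'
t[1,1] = 'basis'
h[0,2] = 'measurement'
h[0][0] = 'location'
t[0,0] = 'effort'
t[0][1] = 'recipe'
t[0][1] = 'recipe'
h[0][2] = 'measurement'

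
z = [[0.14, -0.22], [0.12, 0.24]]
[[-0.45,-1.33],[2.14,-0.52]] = z@[[6.07, -7.23], [5.89, 1.45]]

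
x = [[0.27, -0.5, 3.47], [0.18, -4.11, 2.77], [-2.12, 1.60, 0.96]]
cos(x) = [[4.95, -2.13, -4.66], [2.14, -0.63, -0.02], [3.05, -0.26, 2.32]]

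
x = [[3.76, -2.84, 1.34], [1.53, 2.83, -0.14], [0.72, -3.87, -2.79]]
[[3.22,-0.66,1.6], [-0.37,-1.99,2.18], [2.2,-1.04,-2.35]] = x @ [[0.55, -0.65, 0.63], [-0.43, -0.32, 0.45], [-0.05, 0.65, 0.38]]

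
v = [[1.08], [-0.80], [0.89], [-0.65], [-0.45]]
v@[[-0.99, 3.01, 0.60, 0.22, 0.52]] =[[-1.07, 3.25, 0.65, 0.24, 0.56], [0.79, -2.41, -0.48, -0.18, -0.42], [-0.88, 2.68, 0.53, 0.20, 0.46], [0.64, -1.96, -0.39, -0.14, -0.34], [0.45, -1.35, -0.27, -0.10, -0.23]]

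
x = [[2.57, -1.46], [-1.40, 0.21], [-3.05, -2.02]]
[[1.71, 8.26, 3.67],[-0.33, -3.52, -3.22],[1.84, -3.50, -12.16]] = x @[[0.08, 2.26, 2.61], [-1.03, -1.68, 2.08]]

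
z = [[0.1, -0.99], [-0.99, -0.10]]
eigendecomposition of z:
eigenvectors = [[0.74, 0.67], [-0.67, 0.74]]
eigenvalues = [1.0, -1.0]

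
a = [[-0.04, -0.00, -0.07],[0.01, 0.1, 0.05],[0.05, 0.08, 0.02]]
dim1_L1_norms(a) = [0.11, 0.16, 0.15]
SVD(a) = [[-0.31, 0.95, -0.02],[0.73, 0.25, 0.64],[0.61, 0.18, -0.77]] @ diag([0.1492896459958343, 0.06933256083650192, 0.036133054206518966]) @ [[0.34, 0.81, 0.47], [-0.38, 0.58, -0.72], [-0.86, 0.06, 0.50]]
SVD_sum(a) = [[-0.02, -0.04, -0.02], [0.04, 0.09, 0.05], [0.03, 0.07, 0.04]] + [[-0.03, 0.04, -0.05], [-0.01, 0.01, -0.01], [-0.00, 0.01, -0.01]] + [[0.00, -0.00, -0.00],[-0.02, 0.0, 0.01],[0.02, -0.0, -0.01]]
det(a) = 0.00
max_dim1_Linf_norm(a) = 0.1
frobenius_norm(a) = 0.17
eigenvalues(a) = [(-0.02+0.05j), (-0.02-0.05j), (0.13+0j)]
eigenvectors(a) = [[0.79+0.00j, 0.79-0.00j, (0.21+0j)], [(-0.07+0.19j), (-0.07-0.19j), (-0.83+0j)], [-0.18-0.55j, -0.18+0.55j, -0.51+0.00j]]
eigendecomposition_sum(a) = [[-0.02+0.02j, 0.01+0.01j, (-0.03-0.01j)], [-0.00-0.01j, -0.00+0.00j, (0.01-0.01j)], [0.02+0.01j, (0.01-0.01j), (-0+0.02j)]] + [[-0.02-0.02j, 0.01-0.01j, (-0.03+0.01j)], [-0.00+0.01j, (-0-0j), (0.01+0.01j)], [0.02-0.01j, (0.01+0.01j), -0.00-0.02j]] + [[(-0+0j), -0.03+0.00j, -0.01+0.00j], [0.02-0.00j, (0.11-0j), (0.04-0j)], [0.01-0.00j, (0.07-0j), 0.02-0.00j]]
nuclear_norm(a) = 0.25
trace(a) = 0.08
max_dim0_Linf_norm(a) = 0.1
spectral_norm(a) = 0.15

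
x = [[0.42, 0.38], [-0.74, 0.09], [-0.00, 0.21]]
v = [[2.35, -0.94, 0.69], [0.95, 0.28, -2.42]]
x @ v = [[1.35,-0.29,-0.63], [-1.65,0.72,-0.73], [0.20,0.06,-0.51]]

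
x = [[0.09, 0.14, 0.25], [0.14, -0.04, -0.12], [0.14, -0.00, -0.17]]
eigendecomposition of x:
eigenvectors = [[0.89, 0.57, 0.31], [0.32, -0.57, -0.89], [0.31, -0.59, 0.34]]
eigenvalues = [0.23, -0.31, -0.04]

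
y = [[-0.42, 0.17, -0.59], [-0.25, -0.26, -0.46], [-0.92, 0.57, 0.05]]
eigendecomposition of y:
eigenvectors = [[0.56+0.00j, 0.50-0.26j, 0.50+0.26j], [0.29+0.00j, (0.74+0j), 0.74-0.00j], [(-0.78+0j), 0.21-0.30j, (0.21+0.3j)]]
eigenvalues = [(0.49+0j), (-0.56+0.28j), (-0.56-0.28j)]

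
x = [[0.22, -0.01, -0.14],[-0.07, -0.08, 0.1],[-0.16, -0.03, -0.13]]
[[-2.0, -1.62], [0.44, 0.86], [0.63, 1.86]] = x @ [[-7.07, -8.91], [4.28, -5.53], [2.87, -2.07]]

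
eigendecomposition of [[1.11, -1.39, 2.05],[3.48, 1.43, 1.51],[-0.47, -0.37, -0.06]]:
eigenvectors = [[0.01+0.56j, (0.01-0.56j), -0.51+0.00j], [0.81+0.00j, 0.81-0.00j, (0.55+0j)], [(-0.13+0.05j), (-0.13-0.05j), (0.66+0j)]]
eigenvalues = [(1.24+2.5j), (1.24-2.5j), (-0.01+0j)]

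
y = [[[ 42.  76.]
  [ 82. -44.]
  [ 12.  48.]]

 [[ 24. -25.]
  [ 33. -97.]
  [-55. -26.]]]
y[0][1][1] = -44.0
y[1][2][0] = -55.0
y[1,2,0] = -55.0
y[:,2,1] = [48.0, -26.0]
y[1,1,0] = 33.0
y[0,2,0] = 12.0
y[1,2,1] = -26.0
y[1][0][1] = -25.0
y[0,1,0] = 82.0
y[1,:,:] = [[24.0, -25.0], [33.0, -97.0], [-55.0, -26.0]]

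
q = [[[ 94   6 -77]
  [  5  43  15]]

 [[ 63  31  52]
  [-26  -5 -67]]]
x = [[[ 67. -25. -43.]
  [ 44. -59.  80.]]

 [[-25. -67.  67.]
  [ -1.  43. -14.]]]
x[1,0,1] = -67.0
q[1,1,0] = -26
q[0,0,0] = 94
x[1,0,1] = -67.0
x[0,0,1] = -25.0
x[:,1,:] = [[44.0, -59.0, 80.0], [-1.0, 43.0, -14.0]]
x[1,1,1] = 43.0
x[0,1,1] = -59.0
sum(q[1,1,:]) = -98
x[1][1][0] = -1.0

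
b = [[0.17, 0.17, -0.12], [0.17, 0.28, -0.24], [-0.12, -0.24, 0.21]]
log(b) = [[(-2.4+0.17j), (1.2-0.52j), -0.01-0.49j], [1.20-0.52j, (-3.33+1.57j), -2.43+1.48j], [(-0.01-0.49j), -2.43+1.48j, (-3.44+1.4j)]]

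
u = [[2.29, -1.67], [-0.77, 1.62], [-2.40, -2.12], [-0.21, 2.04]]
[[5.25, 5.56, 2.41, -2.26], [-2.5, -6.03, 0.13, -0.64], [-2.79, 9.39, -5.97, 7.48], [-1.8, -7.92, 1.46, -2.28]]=u@[[1.78, -0.44, 1.70, -1.95], [-0.70, -3.93, 0.89, -1.32]]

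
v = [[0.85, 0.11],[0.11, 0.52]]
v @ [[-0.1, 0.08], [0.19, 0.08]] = [[-0.06, 0.08], [0.09, 0.05]]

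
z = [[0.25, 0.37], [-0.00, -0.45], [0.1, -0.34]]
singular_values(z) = [0.68, 0.25]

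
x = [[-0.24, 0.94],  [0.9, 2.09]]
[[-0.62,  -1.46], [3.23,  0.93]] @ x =[[-1.17, -3.63], [0.06, 4.98]]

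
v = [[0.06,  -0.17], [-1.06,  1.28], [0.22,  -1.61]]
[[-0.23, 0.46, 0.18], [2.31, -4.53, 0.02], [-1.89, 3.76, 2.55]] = v @ [[-0.91, 1.74, -2.31], [1.05, -2.10, -1.9]]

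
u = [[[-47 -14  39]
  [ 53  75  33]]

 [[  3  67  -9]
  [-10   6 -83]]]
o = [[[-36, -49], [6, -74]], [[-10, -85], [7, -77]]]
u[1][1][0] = -10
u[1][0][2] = -9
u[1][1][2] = -83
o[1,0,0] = -10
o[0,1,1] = -74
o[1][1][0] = 7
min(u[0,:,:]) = -47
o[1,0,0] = -10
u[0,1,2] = 33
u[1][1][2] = -83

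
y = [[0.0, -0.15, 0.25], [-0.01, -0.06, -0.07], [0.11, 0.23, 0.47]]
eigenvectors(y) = [[(0.47+0j), (-0.97+0j), (-0.97-0j)], [(-0.12+0j), 0.04+0.13j, 0.04-0.13j], [(0.87+0j), (0.19-0.05j), (0.19+0.05j)]]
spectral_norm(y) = 0.57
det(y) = 0.00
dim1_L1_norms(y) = [0.4, 0.14, 0.81]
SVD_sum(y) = [[0.03, 0.06, 0.18], [-0.02, -0.03, -0.08], [0.10, 0.16, 0.49]] + [[-0.03, -0.21, 0.07],[-0.01, -0.03, 0.01],[0.01, 0.07, -0.02]] + [[-0.0, 0.0, 0.00], [0.01, -0.0, -0.00], [0.00, -0.00, -0.0]]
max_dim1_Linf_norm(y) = 0.47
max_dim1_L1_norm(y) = 0.81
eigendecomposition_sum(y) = [[0.05+0.00j,0.09+0.00j,(0.25+0j)],[-0.01-0.00j,(-0.02-0j),-0.06-0.00j],[0.10+0.00j,0.17+0.00j,0.47+0.00j]] + [[-0.03+0.01j, -0.12-0.17j, (-0-0.03j)], [0.00+0.00j, -0.02+0.02j, (-0+0j)], [(0.01-0j), (0.03+0.03j), 0.01j]] + [[(-0.03-0.01j), (-0.12+0.17j), -0.00+0.03j], [-0j, (-0.02-0.02j), (-0-0j)], [(0.01+0j), 0.03-0.03j, 0.00-0.01j]]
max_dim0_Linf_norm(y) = 0.47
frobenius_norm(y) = 0.62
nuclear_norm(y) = 0.82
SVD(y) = [[-0.33,0.94,0.09],[0.15,0.14,-0.98],[-0.93,-0.31,-0.19]] @ diag([0.568369007959774, 0.2373370299247361, 0.011305088116740278]) @ [[-0.18, -0.31, -0.93], [-0.15, -0.93, 0.33], [-0.97, 0.2, 0.12]]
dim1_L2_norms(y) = [0.29, 0.09, 0.53]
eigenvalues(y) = [(0.5+0j), (-0.04+0.03j), (-0.04-0.03j)]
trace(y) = 0.41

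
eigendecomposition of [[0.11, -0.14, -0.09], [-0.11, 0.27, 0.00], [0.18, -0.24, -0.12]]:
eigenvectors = [[(-0.29+0j), (0.7+0j), 0.70-0.00j],[0.78+0.00j, (0.26+0.01j), (0.26-0.01j)],[-0.56+0.00j, (0.65-0.14j), (0.65+0.14j)]]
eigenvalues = [(0.31+0j), (-0.03+0.02j), (-0.03-0.02j)]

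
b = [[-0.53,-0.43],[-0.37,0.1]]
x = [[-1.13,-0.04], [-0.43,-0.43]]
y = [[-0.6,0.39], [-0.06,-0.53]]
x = b + y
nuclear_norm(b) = 1.02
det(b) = -0.21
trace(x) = -1.56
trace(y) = -1.13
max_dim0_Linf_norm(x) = 1.13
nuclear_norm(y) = 1.22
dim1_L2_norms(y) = [0.72, 0.53]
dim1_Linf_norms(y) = [0.6, 0.53]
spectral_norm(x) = 1.23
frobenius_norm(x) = 1.28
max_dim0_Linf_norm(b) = 0.53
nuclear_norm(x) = 1.61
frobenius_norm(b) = 0.78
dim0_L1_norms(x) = [1.56, 0.47]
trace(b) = -0.43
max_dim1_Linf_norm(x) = 1.13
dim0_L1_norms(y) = [0.66, 0.92]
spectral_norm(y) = 0.78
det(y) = 0.34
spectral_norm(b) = 0.73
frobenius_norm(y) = 0.89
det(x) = 0.47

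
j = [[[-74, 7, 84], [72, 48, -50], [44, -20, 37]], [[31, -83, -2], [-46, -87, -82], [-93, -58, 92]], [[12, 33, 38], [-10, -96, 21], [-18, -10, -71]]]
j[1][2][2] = 92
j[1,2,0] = -93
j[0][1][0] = 72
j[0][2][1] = -20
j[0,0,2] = 84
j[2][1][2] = 21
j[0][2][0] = 44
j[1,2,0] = -93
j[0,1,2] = -50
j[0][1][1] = 48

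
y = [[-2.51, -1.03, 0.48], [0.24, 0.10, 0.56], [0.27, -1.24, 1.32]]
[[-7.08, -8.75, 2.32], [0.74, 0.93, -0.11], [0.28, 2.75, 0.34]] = y@ [[2.65, 4.0, -0.79],[0.46, -1.18, -0.24],[0.1, 0.16, 0.19]]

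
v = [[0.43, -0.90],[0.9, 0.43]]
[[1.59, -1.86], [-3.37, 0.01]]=v@[[-2.36,  -0.80], [-2.89,  1.69]]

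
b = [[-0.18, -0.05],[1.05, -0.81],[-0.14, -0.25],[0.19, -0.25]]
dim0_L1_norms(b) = [1.56, 1.36]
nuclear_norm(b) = 1.70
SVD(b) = [[-0.08,-0.46],  [0.97,0.05],  [0.03,-0.86],  [0.22,-0.24]] @ diag([1.365654165453219, 0.33043713529243646]) @ [[0.78, -0.62], [0.62, 0.78]]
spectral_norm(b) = 1.37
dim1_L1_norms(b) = [0.23, 1.86, 0.39, 0.44]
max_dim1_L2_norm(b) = 1.33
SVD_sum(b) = [[-0.09, 0.07], [1.04, -0.82], [0.04, -0.03], [0.24, -0.19]] + [[-0.09, -0.12], [0.01, 0.01], [-0.18, -0.22], [-0.05, -0.06]]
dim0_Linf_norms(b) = [1.05, 0.81]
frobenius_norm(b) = 1.41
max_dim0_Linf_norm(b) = 1.05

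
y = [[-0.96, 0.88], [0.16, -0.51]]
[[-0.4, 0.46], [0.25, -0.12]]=y@[[-0.05, -0.37],[-0.51, 0.12]]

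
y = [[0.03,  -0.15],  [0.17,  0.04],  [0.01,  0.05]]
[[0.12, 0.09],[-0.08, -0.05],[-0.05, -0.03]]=y @ [[-0.24,-0.16], [-0.88,-0.60]]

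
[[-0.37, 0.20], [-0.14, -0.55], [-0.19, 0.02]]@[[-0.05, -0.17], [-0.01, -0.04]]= [[0.02, 0.05], [0.01, 0.05], [0.01, 0.03]]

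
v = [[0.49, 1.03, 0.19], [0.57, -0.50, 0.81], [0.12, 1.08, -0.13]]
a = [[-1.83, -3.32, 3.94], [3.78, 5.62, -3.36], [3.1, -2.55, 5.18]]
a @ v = [[-2.32,4.03,-3.55], [4.65,-2.55,5.71], [0.69,10.06,-2.15]]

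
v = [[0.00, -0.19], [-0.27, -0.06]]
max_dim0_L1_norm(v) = 0.27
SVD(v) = [[0.25,  0.97], [0.97,  -0.25]] @ diag([0.28194827009486406, 0.18194827009486403]) @ [[-0.93, -0.38], [0.38, -0.93]]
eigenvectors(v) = [[0.69, 0.59], [-0.72, 0.81]]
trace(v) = -0.06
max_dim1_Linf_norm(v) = 0.27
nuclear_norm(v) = 0.46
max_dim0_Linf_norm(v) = 0.27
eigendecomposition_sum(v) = [[0.11, -0.08], [-0.12, 0.09]] + [[-0.11, -0.11],[-0.15, -0.15]]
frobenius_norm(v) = 0.34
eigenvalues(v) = [0.2, -0.26]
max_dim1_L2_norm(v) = 0.28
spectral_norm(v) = 0.28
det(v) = -0.05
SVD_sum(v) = [[-0.07, -0.03], [-0.25, -0.10]] + [[0.07, -0.16], [-0.02, 0.04]]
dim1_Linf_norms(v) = [0.19, 0.27]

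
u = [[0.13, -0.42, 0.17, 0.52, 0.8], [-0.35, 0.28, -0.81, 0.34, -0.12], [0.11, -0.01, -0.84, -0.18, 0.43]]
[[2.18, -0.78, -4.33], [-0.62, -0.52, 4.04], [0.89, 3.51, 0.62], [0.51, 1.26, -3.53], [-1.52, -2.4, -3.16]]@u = [[0.08, -1.09, 4.64, 1.65, -0.02], [0.55, 0.07, -3.08, -1.23, 1.3], [-1.04, 0.6, -3.21, 1.54, 0.56], [-0.76, 0.17, 2.03, 1.33, -1.26], [0.29, -0.00, 4.34, -1.04, -2.29]]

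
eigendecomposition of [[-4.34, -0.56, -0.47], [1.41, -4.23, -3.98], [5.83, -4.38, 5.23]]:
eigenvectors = [[0.02+0.00j, -0.24-0.34j, (-0.24+0.34j)],[0.34+0.00j, (-0.86+0j), -0.86-0.00j],[(-0.94+0j), (-0.25+0.16j), -0.25-0.16j]]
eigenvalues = [(6.7+0j), (-5.02+1.3j), (-5.02-1.3j)]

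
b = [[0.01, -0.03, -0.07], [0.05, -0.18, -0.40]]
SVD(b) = [[-0.17, -0.99], [-0.99, 0.17]] @ diag([0.44810324020665177, 0.0018671144313712655]) @ [[-0.11, 0.41, 0.91], [-0.69, -0.69, 0.22]]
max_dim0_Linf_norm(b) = 0.4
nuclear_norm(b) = 0.45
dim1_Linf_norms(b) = [0.07, 0.4]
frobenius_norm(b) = 0.45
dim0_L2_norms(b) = [0.05, 0.18, 0.41]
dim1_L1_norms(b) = [0.11, 0.63]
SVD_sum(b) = [[0.01, -0.03, -0.07], [0.05, -0.18, -0.40]] + [[0.00,0.00,-0.0], [-0.00,-0.0,0.00]]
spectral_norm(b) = 0.45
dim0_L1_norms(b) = [0.06, 0.21, 0.47]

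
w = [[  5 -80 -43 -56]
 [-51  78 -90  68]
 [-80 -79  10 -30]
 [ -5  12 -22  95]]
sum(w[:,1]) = -69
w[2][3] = -30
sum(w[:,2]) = -145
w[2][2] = 10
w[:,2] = [-43, -90, 10, -22]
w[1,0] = -51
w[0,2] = -43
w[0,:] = [5, -80, -43, -56]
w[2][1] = -79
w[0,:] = [5, -80, -43, -56]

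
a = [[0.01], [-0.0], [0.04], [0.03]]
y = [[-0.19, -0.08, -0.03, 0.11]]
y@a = [[0.00]]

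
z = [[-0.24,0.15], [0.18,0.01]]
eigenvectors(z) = [[-0.88, -0.41], [0.48, -0.91]]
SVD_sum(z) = [[-0.26, 0.11], [0.15, -0.06]] + [[0.02, 0.04],[0.03, 0.07]]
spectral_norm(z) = 0.32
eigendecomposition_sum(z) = [[-0.26, 0.12], [0.14, -0.06]] + [[0.02, 0.03], [0.04, 0.07]]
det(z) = -0.03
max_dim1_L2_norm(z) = 0.28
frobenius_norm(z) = 0.34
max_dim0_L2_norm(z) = 0.3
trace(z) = -0.23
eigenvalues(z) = [-0.32, 0.09]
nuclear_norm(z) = 0.41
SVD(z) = [[-0.86, 0.5], [0.5, 0.86]] @ diag([0.3229765504922765, 0.0910282803974125]) @ [[0.92, -0.39], [0.39, 0.92]]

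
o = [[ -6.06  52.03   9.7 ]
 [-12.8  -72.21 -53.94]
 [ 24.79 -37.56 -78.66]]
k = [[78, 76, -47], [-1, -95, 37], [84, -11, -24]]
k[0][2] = -47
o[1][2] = -53.94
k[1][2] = 37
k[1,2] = 37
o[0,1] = 52.03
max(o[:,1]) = 52.03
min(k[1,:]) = -95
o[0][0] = -6.06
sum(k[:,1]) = -30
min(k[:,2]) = -47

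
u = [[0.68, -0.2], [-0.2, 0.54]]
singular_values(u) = [0.82, 0.4]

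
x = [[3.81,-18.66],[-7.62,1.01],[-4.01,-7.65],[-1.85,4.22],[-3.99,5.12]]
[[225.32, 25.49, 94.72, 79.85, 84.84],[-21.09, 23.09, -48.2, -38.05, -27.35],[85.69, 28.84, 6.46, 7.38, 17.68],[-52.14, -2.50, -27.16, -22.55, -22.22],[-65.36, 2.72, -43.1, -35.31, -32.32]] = x@ [[1.20, -3.30, 5.81, 4.55, 3.07], [-11.83, -2.04, -3.89, -3.35, -3.92]]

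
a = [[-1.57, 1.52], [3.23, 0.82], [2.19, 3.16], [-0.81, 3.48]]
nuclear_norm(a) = 9.24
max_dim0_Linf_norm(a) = 3.48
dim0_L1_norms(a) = [7.8, 8.98]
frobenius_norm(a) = 6.59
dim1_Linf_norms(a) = [1.57, 3.23, 3.16, 3.48]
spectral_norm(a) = 5.22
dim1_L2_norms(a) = [2.19, 3.33, 3.84, 3.57]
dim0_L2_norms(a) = [4.28, 5.01]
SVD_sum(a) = [[0.3, 0.60], [0.95, 1.94], [1.68, 3.41], [1.22, 2.48]] + [[-1.87, 0.92], [2.28, -1.12], [0.51, -0.25], [-2.03, 1.00]]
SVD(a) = [[-0.13, 0.52], [-0.41, -0.63], [-0.73, -0.14], [-0.53, 0.56]] @ diag([5.217716623867789, 4.025448202748822]) @ [[-0.44, -0.90], [-0.9, 0.44]]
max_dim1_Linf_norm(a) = 3.48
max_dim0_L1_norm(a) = 8.98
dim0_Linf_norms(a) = [3.23, 3.48]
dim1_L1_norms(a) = [3.09, 4.05, 5.35, 4.29]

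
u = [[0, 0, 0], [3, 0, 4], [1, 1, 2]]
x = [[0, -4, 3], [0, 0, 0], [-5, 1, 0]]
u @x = [[0, 0, 0], [-20, -8, 9], [-10, -2, 3]]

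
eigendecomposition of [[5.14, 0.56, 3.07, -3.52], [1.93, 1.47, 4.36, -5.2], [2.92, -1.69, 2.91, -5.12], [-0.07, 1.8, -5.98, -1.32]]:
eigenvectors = [[0.10+0.00j, (0.72+0j), 0.22-0.53j, (0.22+0.53j)], [0.25+0.00j, (0.58+0j), (0.71+0j), 0.71-0.00j], [(0.54+0j), 0.37+0.00j, 0.09+0.22j, (0.09-0.22j)], [(0.8+0j), (-0.13+0j), (-0-0.33j), -0.00+0.33j]]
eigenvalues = [(-4.84+0j), (7.8+0j), (2.62+2.33j), (2.62-2.33j)]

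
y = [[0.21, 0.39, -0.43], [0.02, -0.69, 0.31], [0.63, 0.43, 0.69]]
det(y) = -0.25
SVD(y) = [[0.15, -0.60, -0.78], [-0.25, 0.74, -0.62], [0.96, 0.29, -0.04]] @ diag([1.0376568579690668, 0.9323398242064955, 0.2561458516321595]) @ [[0.61, 0.62, 0.5], [0.07, -0.67, 0.74], [-0.79, 0.41, 0.45]]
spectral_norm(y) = 1.04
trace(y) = 0.21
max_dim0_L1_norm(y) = 1.51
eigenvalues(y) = [(0.47+0.34j), (0.47-0.34j), (-0.73+0j)]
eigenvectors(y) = [[(0.4-0.46j), (0.4+0.46j), (0.42+0j)], [-0.19+0.05j, (-0.19-0.05j), (-0.9+0j)], [-0.77+0.00j, -0.77-0.00j, (0.09+0j)]]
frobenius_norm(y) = 1.42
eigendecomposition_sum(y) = [[(0.09+0.4j), 0.02+0.20j, -0.18+0.21j], [(0.05-0.12j), (0.03-0.06j), (0.08-0.02j)], [0.31-0.42j, 0.18-0.19j, (0.35+0j)]] + [[0.09-0.40j,  (0.02-0.2j),  -0.18-0.21j], [(0.05+0.12j),  (0.03+0.06j),  (0.08+0.02j)], [(0.31+0.42j),  0.18+0.19j,  0.35-0.00j]] + [[(0.04-0j), 0.35-0.00j, (-0.06-0j)], [-0.08+0.00j, (-0.75+0j), (0.14+0j)], [(0.01-0j), (0.07-0j), (-0.01-0j)]]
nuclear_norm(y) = 2.23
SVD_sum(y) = [[0.09, 0.09, 0.08], [-0.16, -0.16, -0.13], [0.6, 0.61, 0.5]] + [[-0.04, 0.38, -0.42], [0.05, -0.46, 0.51], [0.02, -0.18, 0.2]] + [[0.16, -0.08, -0.09], [0.13, -0.07, -0.07], [0.01, -0.0, -0.00]]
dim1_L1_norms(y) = [1.03, 1.02, 1.75]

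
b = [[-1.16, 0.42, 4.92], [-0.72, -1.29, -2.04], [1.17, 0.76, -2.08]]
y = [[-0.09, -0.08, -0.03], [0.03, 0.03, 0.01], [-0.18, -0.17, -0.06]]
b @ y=[[-0.77, -0.73, -0.26], [0.39, 0.37, 0.13], [0.29, 0.28, 0.10]]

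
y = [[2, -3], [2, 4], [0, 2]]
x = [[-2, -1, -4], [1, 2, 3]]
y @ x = [[-7, -8, -17], [0, 6, 4], [2, 4, 6]]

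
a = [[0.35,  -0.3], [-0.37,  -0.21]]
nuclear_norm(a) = 0.87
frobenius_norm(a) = 0.63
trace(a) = 0.14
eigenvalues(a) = [0.51, -0.37]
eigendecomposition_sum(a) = [[0.42, -0.17], [-0.21, 0.09]] + [[-0.07, -0.13], [-0.16, -0.30]]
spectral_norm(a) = 0.51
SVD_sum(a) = [[0.40, -0.08], [-0.31, 0.07]] + [[-0.05,-0.22], [-0.06,-0.28]]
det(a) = -0.18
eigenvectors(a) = [[0.89, 0.39], [-0.46, 0.92]]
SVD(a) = [[-0.78, 0.62], [0.62, 0.78]] @ diag([0.5148686091268171, 0.3583438507018319]) @ [[-0.98, 0.2], [-0.20, -0.98]]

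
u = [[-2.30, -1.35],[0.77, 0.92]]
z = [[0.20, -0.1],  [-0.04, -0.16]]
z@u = [[-0.54, -0.36], [-0.03, -0.09]]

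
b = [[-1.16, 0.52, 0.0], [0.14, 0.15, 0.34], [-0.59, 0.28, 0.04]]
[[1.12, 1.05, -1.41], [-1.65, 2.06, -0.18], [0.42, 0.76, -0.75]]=b @ [[-2.21, 0.5, 0.77], [-2.78, 3.14, -1.0], [-2.73, 4.47, -0.40]]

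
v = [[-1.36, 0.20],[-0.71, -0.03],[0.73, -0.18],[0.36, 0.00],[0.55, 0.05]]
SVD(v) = [[-0.75, 0.27], [-0.38, -0.55], [0.41, -0.52], [0.2, 0.20], [0.3, 0.56]] @ diag([1.8322176314168612, 0.193593778632439]) @ [[0.99, -0.11], [0.11, 0.99]]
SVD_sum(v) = [[-1.37,0.15], [-0.70,0.08], [0.74,-0.08], [0.36,-0.04], [0.54,-0.06]] + [[0.01, 0.05], [-0.01, -0.11], [-0.01, -0.10], [0.0, 0.04], [0.01, 0.11]]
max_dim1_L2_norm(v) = 1.37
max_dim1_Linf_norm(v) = 1.36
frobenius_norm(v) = 1.84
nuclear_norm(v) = 2.03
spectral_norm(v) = 1.83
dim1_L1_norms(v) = [1.56, 0.74, 0.91, 0.36, 0.6]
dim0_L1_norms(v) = [3.71, 0.46]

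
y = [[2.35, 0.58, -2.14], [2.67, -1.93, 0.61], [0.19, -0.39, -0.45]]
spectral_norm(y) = 3.86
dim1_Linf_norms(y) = [2.35, 2.67, 0.45]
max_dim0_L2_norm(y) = 3.56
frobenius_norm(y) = 4.70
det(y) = 4.81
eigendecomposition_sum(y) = [[2.44, 0.44, -1.57], [1.40, 0.25, -0.90], [-0.03, -0.00, 0.02]] + [[0.05, -0.08, 0.12], [1.96, -3.31, 5.06], [0.62, -1.04, 1.59]] + [[-0.13, 0.22, -0.69],[-0.69, 1.13, -3.55],[-0.4, 0.66, -2.06]]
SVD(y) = [[-0.67, 0.74, -0.09],[-0.74, -0.67, -0.06],[-0.10, 0.03, 0.99]] @ diag([3.8552082457090515, 2.639946298457838, 0.47239064710860773]) @ [[-0.92, 0.28, 0.27], [-0.02, 0.65, -0.76], [-0.39, -0.71, -0.59]]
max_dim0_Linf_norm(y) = 2.67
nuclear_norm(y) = 6.97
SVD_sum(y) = [[2.38, -0.72, -0.69], [2.62, -0.79, -0.76], [0.37, -0.11, -0.11]] + [[-0.05, 1.27, -1.48], [0.04, -1.16, 1.35], [-0.0, 0.05, -0.06]] + [[0.02, 0.03, 0.03], [0.01, 0.02, 0.02], [-0.18, -0.33, -0.28]]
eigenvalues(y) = [2.71, -1.68, -1.06]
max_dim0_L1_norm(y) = 5.21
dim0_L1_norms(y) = [5.21, 2.9, 3.2]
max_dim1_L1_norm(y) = 5.21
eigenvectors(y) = [[-0.87, 0.02, 0.17], [-0.5, 0.95, 0.85], [0.01, 0.30, 0.49]]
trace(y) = -0.03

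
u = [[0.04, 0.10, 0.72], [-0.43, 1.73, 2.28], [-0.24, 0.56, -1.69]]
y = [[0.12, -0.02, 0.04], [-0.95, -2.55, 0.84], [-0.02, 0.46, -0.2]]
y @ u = [[0.0, -0.0, -0.03], [0.86, -4.04, -7.92], [-0.15, 0.68, 1.37]]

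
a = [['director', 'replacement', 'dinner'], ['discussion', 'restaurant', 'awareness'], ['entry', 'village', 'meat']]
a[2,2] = 'meat'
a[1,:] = ['discussion', 'restaurant', 'awareness']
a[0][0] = 'director'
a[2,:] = ['entry', 'village', 'meat']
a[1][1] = 'restaurant'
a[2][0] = 'entry'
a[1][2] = 'awareness'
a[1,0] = 'discussion'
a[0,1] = 'replacement'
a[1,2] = 'awareness'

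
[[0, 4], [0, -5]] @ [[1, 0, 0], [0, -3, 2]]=[[0, -12, 8], [0, 15, -10]]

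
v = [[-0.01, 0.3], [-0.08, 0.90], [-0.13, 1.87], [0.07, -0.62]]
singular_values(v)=[2.19, 0.03]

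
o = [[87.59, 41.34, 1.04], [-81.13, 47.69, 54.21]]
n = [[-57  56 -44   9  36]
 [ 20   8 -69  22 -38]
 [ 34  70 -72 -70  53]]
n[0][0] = -57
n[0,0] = -57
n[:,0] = [-57, 20, 34]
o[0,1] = 41.34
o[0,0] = 87.59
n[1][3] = 22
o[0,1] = 41.34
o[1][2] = 54.21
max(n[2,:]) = 70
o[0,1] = 41.34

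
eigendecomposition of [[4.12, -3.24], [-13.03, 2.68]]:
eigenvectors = [[0.49, 0.41], [-0.87, 0.91]]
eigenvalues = [9.94, -3.14]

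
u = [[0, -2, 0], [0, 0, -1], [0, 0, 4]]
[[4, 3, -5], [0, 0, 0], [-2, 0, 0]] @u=[[0, -8, -23], [0, 0, 0], [0, 4, 0]]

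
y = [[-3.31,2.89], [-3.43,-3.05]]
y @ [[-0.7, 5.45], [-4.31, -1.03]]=[[-10.14, -21.02], [15.55, -15.55]]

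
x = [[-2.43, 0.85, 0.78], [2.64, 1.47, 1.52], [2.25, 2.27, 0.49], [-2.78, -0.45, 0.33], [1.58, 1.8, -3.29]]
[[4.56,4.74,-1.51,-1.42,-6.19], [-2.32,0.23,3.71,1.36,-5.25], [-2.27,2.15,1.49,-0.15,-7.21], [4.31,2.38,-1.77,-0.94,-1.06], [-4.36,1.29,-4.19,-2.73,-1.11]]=x@[[-1.51, -1.17, 0.89, 0.54, 0.83], [0.33, 2.07, -0.53, -0.75, -3.72], [0.78, 0.18, 1.41, 0.68, -1.3]]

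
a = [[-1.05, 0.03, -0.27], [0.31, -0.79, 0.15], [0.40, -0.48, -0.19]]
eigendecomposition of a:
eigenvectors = [[-0.39+0.36j, -0.39-0.36j, (-0.37+0j)], [(0.54+0.02j), 0.54-0.02j, (0.06+0j)], [0.65+0.00j, (0.65-0j), 0.93+0.00j]]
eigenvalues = [(-0.82+0.2j), (-0.82-0.2j), (-0.38+0j)]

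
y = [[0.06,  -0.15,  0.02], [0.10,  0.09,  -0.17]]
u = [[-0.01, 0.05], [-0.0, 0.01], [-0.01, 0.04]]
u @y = [[0.00, 0.01, -0.01], [0.0, 0.0, -0.0], [0.00, 0.01, -0.01]]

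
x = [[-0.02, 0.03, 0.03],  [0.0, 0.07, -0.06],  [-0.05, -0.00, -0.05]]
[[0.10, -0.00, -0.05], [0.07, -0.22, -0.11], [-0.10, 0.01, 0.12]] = x@ [[0.51, -1.34, -1.67], [2.22, -2.2, -2.15], [1.46, 1.18, -0.68]]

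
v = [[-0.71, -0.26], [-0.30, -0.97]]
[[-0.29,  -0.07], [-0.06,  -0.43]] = v@[[0.44, -0.07], [-0.07, 0.47]]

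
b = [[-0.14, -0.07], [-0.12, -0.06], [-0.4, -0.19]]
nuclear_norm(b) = 0.49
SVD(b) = [[-0.32,-0.69], [-0.27,-0.59], [-0.91,0.42]] @ diag([0.4884524023468621, 0.0037750021959133706]) @ [[0.9, 0.43], [-0.43, 0.90]]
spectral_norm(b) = 0.49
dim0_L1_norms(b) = [0.66, 0.32]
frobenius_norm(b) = 0.49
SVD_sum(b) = [[-0.14, -0.07], [-0.12, -0.06], [-0.40, -0.19]] + [[0.0, -0.00], [0.00, -0.00], [-0.00, 0.0]]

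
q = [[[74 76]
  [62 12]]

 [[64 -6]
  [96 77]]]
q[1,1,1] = 77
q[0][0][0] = 74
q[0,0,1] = 76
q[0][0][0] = 74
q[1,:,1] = [-6, 77]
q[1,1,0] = 96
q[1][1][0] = 96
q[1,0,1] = -6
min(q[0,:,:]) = 12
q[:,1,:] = [[62, 12], [96, 77]]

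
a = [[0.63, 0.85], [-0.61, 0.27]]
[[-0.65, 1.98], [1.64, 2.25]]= a @[[-2.28, -2.00], [0.92, 3.81]]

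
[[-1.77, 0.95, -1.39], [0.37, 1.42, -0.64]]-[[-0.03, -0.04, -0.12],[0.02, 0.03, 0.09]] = [[-1.74, 0.99, -1.27], [0.35, 1.39, -0.73]]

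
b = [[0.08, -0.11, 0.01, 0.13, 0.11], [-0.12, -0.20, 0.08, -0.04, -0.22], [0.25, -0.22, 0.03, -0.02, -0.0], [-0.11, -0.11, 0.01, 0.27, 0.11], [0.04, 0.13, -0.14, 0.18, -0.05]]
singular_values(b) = [0.4, 0.38, 0.32, 0.2, 0.0]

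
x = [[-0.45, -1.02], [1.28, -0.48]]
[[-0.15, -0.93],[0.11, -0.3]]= x @ [[0.12, 0.09], [0.09, 0.87]]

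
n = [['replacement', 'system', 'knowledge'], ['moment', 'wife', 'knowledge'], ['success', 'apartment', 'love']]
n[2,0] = 'success'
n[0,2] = 'knowledge'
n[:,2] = ['knowledge', 'knowledge', 'love']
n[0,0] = 'replacement'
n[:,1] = ['system', 'wife', 'apartment']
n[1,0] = 'moment'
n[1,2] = 'knowledge'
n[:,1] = ['system', 'wife', 'apartment']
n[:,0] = ['replacement', 'moment', 'success']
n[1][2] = 'knowledge'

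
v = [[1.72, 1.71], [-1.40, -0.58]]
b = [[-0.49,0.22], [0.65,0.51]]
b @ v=[[-1.15, -0.97], [0.40, 0.82]]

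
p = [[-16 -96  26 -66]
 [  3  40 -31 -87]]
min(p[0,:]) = -96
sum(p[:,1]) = -56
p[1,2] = -31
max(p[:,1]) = 40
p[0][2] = 26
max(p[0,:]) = 26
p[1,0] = 3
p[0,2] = 26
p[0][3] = -66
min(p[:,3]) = -87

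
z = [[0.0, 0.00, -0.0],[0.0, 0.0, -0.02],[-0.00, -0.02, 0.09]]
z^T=[[0.0,0.0,-0.00], [0.0,0.00,-0.02], [-0.00,-0.02,0.09]]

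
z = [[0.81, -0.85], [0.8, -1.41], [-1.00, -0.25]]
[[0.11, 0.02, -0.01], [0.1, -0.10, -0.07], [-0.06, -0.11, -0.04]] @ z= [[0.12, -0.12], [0.07, 0.07], [-0.1, 0.22]]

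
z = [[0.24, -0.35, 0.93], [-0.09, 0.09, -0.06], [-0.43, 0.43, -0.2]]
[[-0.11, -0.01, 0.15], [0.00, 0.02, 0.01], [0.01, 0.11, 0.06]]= z@[[0.12, 0.08, -0.12], [0.08, 0.4, 0.12], [-0.12, 0.12, 0.24]]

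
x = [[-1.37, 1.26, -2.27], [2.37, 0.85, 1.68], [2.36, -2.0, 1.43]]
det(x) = 9.77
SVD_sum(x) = [[-1.99, 0.91, -1.74], [1.75, -0.80, 1.53], [2.29, -1.05, 2.00]] + [[0.14, 0.42, 0.06], [0.55, 1.66, 0.24], [-0.30, -0.9, -0.13]] + [[0.48, -0.07, -0.59], [0.07, -0.01, -0.09], [0.36, -0.06, -0.44]]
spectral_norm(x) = 4.92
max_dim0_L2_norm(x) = 3.61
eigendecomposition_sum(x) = [[-1.01+0.56j, 0.19-0.54j, -1.13-0.22j], [0.76-0.41j, -0.15+0.40j, (0.84+0.17j)], [1.40+0.56j, -0.70+0.25j, (0.71+1.32j)]] + [[-1.01-0.56j, 0.19+0.54j, -1.13+0.22j], [(0.76+0.41j), (-0.15-0.4j), 0.84-0.17j], [(1.4-0.56j), -0.70-0.25j, (0.71-1.32j)]] + [[0.65+0.00j, 0.88-0.00j, -0.01+0.00j], [(0.85+0j), (1.14-0j), -0.01+0.00j], [-0.44-0.00j, (-0.59+0j), -0j]]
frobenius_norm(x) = 5.42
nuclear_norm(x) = 7.94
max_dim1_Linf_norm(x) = 2.37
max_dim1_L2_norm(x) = 3.41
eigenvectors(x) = [[-0.35+0.43j, (-0.35-0.43j), -0.56+0.00j], [(0.26-0.32j), (0.26+0.32j), -0.73+0.00j], [0.72+0.00j, 0.72-0.00j, 0.38+0.00j]]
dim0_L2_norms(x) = [3.61, 2.51, 3.17]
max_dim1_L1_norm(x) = 5.79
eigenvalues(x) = [(-0.45+2.29j), (-0.45-2.29j), (1.8+0j)]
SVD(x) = [[-0.57, -0.22, 0.79], [0.50, -0.86, 0.12], [0.65, 0.46, 0.6]] @ diag([4.922951601022366, 2.055784069643184, 0.9654011565109187]) @ [[0.71, -0.33, 0.62], [-0.31, -0.94, -0.14], [0.63, -0.1, -0.77]]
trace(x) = 0.91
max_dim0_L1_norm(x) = 6.1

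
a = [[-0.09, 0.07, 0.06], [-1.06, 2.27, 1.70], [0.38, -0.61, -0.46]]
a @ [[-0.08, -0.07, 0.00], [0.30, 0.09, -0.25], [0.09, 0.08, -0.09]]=[[0.03, 0.02, -0.02], [0.92, 0.41, -0.72], [-0.25, -0.12, 0.19]]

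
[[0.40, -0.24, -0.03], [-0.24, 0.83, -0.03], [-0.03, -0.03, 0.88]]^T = [[0.40, -0.24, -0.03], [-0.24, 0.83, -0.03], [-0.03, -0.03, 0.88]]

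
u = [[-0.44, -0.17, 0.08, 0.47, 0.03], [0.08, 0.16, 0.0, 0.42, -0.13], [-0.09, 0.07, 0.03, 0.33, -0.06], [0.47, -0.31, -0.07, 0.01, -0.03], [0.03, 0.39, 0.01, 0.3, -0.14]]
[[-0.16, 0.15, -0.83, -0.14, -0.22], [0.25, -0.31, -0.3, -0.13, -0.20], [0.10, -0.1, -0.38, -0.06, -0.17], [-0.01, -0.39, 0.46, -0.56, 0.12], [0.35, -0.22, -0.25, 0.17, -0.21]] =u@[[0.24, -0.81, 1.03, -0.56, -0.11],[0.55, -0.11, -0.03, 0.96, -0.38],[-0.48, 0.51, 0.26, -0.28, -0.48],[0.19, -0.56, -0.87, -0.46, -0.58],[-0.52, -0.06, 0.08, 0.36, -0.88]]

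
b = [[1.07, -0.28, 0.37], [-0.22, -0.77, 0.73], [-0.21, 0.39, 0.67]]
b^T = [[1.07,-0.22,-0.21], [-0.28,-0.77,0.39], [0.37,0.73,0.67]]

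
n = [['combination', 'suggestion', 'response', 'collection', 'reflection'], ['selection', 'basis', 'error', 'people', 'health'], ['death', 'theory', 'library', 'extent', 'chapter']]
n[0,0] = 'combination'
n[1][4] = 'health'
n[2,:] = ['death', 'theory', 'library', 'extent', 'chapter']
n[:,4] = ['reflection', 'health', 'chapter']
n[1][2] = 'error'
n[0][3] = 'collection'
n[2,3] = 'extent'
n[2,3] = 'extent'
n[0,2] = 'response'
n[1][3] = 'people'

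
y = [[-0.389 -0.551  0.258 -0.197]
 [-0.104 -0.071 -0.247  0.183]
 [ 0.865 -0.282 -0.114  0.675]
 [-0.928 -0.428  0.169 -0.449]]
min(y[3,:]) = -0.928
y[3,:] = [-0.928, -0.428, 0.169, -0.449]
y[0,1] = -0.551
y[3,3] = -0.449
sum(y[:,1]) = -1.3319999999999999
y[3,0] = -0.928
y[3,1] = -0.428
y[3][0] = -0.928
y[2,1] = -0.282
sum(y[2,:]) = 1.1440000000000001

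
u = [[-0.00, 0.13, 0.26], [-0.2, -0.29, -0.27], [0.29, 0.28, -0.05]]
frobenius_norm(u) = 0.67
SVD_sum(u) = [[0.11, 0.15, 0.1], [-0.23, -0.31, -0.20], [0.18, 0.24, 0.15]] + [[-0.10, -0.03, 0.17],[0.04, 0.01, -0.07],[0.12, 0.04, -0.2]] + [[-0.01, 0.01, -0.0], [-0.01, 0.01, -0.00], [-0.01, 0.01, -0.0]]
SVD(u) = [[0.36,  0.63,  0.69], [-0.74,  -0.26,  0.62], [0.57,  -0.73,  0.37]] @ diag([0.5872426613708664, 0.31803587327500576, 0.022343678664590486]) @ [[0.53,0.72,0.45], [-0.51,-0.16,0.85], [-0.68,0.68,-0.28]]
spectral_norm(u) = 0.59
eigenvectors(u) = [[-0.59-0.09j, (-0.59+0.09j), 0.75+0.00j], [(0.73+0j), (0.73-0j), -0.45+0.00j], [(-0.21-0.26j), -0.21+0.26j, -0.48+0.00j]]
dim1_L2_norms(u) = [0.29, 0.44, 0.41]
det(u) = -0.00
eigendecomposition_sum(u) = [[0.15+0.04j, (0.17+0.01j), 0.08+0.06j], [(-0.19-0.02j), -0.21+0.02j, (-0.1-0.06j)], [(0.05+0.08j), 0.07+0.07j, (0.01+0.05j)]] + [[(0.15-0.04j), (0.17-0.01j), 0.08-0.06j], [-0.19+0.02j, (-0.21-0.02j), -0.10+0.06j], [0.05-0.08j, 0.07-0.07j, 0.01-0.05j]] + [[-0.31+0.00j, -0.22+0.00j, 0.11+0.00j], [(0.18-0j), 0.13-0.00j, -0.06-0.00j], [(0.2-0j), 0.14-0.00j, (-0.07-0j)]]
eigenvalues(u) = [(-0.05+0.12j), (-0.05-0.12j), (-0.24+0j)]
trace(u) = -0.34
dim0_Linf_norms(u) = [0.29, 0.29, 0.27]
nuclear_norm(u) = 0.93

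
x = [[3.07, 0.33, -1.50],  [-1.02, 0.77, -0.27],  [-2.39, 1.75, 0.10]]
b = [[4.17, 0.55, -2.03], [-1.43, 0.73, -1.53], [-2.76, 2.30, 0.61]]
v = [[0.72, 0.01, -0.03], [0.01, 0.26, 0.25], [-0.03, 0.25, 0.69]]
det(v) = 0.08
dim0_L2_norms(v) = [0.72, 0.36, 0.73]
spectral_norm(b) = 5.54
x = v @ b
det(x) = 1.85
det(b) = 21.92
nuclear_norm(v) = 1.67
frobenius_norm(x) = 4.72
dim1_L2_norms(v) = [0.72, 0.36, 0.73]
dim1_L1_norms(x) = [4.9, 2.06, 4.24]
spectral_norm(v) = 0.81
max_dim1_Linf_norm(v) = 0.72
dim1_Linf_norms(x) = [3.07, 1.02, 2.39]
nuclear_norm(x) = 6.46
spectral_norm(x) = 4.30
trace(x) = 3.94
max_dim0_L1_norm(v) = 0.97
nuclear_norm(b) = 9.69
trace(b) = 5.51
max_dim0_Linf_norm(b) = 4.17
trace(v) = 1.67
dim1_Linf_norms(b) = [4.17, 1.53, 2.76]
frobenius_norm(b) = 6.33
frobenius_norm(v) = 1.09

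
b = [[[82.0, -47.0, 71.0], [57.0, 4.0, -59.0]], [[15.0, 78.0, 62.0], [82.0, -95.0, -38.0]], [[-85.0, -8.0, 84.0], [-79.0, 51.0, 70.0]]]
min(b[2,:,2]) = 70.0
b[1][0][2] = 62.0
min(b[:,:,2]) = -59.0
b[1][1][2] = -38.0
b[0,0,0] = 82.0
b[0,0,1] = -47.0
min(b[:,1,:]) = -95.0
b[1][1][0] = 82.0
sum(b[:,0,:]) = 252.0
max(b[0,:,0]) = 82.0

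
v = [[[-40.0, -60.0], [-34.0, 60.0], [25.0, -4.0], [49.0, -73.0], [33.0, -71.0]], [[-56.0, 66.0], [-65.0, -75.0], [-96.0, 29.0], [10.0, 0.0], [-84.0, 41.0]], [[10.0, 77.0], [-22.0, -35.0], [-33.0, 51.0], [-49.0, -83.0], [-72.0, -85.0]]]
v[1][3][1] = 0.0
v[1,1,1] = -75.0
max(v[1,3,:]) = 10.0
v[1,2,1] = 29.0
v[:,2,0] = [25.0, -96.0, -33.0]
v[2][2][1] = 51.0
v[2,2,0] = -33.0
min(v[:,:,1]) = -85.0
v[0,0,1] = -60.0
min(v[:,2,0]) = -96.0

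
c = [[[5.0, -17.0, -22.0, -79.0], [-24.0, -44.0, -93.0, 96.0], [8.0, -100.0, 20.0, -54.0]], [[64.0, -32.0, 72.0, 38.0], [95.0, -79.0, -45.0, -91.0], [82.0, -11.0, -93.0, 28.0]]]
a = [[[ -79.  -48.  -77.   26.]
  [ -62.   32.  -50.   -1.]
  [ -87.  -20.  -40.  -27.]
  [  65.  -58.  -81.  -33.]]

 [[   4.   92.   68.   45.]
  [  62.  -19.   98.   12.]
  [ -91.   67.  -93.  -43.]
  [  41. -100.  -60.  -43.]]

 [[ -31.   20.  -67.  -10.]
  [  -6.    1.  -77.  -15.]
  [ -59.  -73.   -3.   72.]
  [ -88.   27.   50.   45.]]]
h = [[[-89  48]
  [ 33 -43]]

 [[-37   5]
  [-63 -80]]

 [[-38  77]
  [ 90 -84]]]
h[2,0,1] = 77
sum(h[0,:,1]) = 5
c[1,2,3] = 28.0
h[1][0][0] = -37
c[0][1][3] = 96.0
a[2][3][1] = 27.0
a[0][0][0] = -79.0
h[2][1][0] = 90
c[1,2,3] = 28.0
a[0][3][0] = 65.0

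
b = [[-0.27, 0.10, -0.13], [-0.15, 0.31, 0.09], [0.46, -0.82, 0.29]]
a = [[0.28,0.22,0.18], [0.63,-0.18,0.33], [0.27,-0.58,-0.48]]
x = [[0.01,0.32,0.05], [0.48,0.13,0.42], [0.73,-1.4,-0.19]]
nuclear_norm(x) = 2.37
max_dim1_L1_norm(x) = 2.32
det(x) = 0.09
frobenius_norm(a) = 1.16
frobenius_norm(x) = 1.75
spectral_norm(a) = 0.85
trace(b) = 0.33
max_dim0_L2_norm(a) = 0.74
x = a + b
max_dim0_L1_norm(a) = 1.18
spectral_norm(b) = 1.06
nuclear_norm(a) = 1.78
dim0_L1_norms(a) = [1.18, 0.98, 0.99]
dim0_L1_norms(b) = [0.88, 1.23, 0.51]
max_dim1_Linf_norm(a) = 0.63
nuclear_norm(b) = 1.43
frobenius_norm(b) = 1.09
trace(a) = -0.38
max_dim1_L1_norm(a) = 1.33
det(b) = -0.03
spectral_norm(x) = 1.62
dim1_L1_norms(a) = [0.68, 1.14, 1.33]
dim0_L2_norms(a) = [0.74, 0.65, 0.61]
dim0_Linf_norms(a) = [0.63, 0.58, 0.48]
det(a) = 0.11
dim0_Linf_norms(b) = [0.46, 0.82, 0.29]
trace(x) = -0.05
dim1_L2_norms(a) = [0.4, 0.73, 0.8]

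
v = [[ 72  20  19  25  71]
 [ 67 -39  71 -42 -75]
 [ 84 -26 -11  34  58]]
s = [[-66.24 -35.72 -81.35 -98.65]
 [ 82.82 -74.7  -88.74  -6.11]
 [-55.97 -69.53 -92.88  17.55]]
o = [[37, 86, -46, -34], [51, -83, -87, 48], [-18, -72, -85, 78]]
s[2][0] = -55.97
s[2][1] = -69.53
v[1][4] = -75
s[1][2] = -88.74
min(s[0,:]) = -98.65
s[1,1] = -74.7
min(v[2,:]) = -26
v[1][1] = -39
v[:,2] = [19, 71, -11]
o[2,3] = 78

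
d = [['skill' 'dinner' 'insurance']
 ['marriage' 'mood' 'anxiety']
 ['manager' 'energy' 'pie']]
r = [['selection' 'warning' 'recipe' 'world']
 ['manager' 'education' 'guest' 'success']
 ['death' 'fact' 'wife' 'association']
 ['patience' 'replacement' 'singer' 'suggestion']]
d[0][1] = 'dinner'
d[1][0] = 'marriage'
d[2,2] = 'pie'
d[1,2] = 'anxiety'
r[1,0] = 'manager'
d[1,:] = ['marriage', 'mood', 'anxiety']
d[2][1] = 'energy'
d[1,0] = 'marriage'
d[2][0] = 'manager'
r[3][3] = 'suggestion'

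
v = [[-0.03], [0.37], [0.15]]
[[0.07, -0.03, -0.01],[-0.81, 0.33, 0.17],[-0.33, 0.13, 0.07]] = v @ [[-2.18,0.88,0.47]]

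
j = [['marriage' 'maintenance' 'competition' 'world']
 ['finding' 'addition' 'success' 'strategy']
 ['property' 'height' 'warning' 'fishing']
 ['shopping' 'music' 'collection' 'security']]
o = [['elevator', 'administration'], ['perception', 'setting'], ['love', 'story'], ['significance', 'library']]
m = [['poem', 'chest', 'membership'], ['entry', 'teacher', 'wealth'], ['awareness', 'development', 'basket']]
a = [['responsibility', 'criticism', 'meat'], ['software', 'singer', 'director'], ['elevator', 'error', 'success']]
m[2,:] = ['awareness', 'development', 'basket']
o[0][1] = 'administration'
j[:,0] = ['marriage', 'finding', 'property', 'shopping']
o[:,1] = ['administration', 'setting', 'story', 'library']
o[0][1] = 'administration'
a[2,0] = 'elevator'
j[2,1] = 'height'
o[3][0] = 'significance'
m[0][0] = 'poem'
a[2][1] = 'error'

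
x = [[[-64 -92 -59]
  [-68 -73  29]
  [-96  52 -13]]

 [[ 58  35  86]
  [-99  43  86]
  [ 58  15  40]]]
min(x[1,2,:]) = 15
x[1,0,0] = 58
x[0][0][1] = -92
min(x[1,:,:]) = -99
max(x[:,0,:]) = 86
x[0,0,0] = -64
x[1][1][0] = -99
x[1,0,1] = 35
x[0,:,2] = [-59, 29, -13]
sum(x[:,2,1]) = 67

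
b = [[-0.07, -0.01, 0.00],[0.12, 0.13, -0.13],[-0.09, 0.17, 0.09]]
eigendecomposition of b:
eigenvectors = [[(0.81+0j), (-0.02-0.02j), (-0.02+0.02j)], [-0.11+0.00j, 0.07+0.66j, (0.07-0.66j)], [0.58+0.00j, 0.75+0.00j, 0.75-0.00j]]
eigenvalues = [(-0.07+0j), (0.11+0.15j), (0.11-0.15j)]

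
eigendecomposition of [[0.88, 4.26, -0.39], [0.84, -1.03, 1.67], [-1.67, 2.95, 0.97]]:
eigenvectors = [[0.59+0.00j, 0.76+0.00j, 0.76-0.00j], [-0.57+0.00j, (0.23+0.22j), (0.23-0.22j)], [(0.58+0j), -0.05+0.56j, -0.05-0.56j]]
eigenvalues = [(-3.61+0j), (2.21+0.94j), (2.21-0.94j)]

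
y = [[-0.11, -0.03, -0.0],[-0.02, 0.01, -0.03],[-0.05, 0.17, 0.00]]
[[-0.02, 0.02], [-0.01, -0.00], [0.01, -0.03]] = y@[[0.16, -0.12], [0.10, -0.22], [0.34, 0.15]]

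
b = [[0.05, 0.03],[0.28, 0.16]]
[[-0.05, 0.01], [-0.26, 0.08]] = b @ [[-0.75,0.53],[-0.34,-0.41]]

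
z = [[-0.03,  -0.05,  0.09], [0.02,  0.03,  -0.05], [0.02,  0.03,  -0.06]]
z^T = [[-0.03, 0.02, 0.02], [-0.05, 0.03, 0.03], [0.09, -0.05, -0.06]]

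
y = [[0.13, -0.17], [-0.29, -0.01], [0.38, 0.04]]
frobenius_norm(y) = 0.53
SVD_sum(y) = [[0.13, -0.00], [-0.29, 0.01], [0.38, -0.01]] + [[-0.00, -0.17], [-0.00, -0.02], [0.00, 0.05]]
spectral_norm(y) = 0.50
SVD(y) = [[-0.27, -0.96], [0.58, -0.09], [-0.77, 0.27]] @ diag([0.49545379409472623, 0.17471559151129165]) @ [[-1.00, 0.02], [0.02, 1.00]]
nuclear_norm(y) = 0.67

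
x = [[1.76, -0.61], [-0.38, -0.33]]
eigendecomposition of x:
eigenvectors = [[0.99,  0.27],[-0.17,  0.96]]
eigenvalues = [1.87, -0.44]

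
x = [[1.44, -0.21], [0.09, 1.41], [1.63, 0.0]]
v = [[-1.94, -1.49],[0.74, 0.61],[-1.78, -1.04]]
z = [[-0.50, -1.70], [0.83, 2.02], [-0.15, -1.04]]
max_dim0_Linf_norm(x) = 1.63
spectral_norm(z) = 2.99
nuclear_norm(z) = 3.24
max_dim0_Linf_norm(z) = 2.02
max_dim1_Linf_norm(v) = 1.94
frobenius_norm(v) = 3.34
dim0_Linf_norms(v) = [1.94, 1.49]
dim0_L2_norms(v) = [2.73, 1.92]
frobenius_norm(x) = 2.60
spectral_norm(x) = 2.18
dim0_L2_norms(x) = [2.18, 1.43]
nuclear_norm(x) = 3.60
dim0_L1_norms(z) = [1.48, 4.76]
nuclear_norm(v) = 3.55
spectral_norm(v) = 3.33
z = x + v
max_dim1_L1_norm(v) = 3.43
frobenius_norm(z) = 3.00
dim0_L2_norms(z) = [0.98, 2.84]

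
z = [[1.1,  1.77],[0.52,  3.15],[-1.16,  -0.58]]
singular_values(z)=[3.86, 1.15]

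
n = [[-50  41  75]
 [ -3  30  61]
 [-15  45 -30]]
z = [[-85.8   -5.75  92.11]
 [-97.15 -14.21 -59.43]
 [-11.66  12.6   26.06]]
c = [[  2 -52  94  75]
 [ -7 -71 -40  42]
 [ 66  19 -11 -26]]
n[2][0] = -15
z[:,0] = [-85.8, -97.15, -11.66]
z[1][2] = -59.43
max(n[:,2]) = 75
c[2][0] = 66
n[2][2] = -30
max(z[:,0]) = -11.66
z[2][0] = -11.66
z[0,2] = 92.11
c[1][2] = -40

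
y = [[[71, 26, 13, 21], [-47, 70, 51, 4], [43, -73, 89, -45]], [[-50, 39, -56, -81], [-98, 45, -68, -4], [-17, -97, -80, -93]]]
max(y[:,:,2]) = 89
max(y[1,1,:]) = 45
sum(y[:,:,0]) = -98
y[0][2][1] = -73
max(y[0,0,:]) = 71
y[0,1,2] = 51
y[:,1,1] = [70, 45]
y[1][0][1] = 39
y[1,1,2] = -68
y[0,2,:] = [43, -73, 89, -45]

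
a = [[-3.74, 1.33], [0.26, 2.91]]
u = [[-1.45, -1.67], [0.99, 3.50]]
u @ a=[[4.99, -6.79], [-2.79, 11.5]]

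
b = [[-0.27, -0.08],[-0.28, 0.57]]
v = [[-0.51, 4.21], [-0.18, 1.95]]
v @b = [[-1.04, 2.44], [-0.50, 1.13]]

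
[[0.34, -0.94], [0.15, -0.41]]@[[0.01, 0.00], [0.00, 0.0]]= [[0.0, 0.0], [0.00, 0.00]]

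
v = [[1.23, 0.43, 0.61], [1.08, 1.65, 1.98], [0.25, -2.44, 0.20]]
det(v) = 4.61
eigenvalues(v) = [(0.96+0j), (1.06+1.91j), (1.06-1.91j)]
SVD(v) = [[-0.31, 0.39, -0.87],[-0.79, 0.41, 0.47],[0.53, 0.83, 0.18]] @ diag([3.3717347592844065, 2.0278786158709967, 0.6741016483635479]) @ [[-0.33, -0.81, -0.49], [0.56, -0.58, 0.6], [-0.76, -0.08, 0.64]]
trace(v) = 3.08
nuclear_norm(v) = 6.07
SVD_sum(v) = [[0.34, 0.85, 0.51], [0.86, 2.15, 1.29], [-0.59, -1.46, -0.88]] + [[0.44, -0.46, 0.47], [0.46, -0.48, 0.49], [0.93, -0.97, 1.00]] + [[0.45, 0.04, -0.37], [-0.24, -0.02, 0.20], [-0.09, -0.01, 0.08]]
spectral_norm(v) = 3.37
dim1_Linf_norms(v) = [1.23, 1.98, 2.44]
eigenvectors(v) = [[(0.81+0j), 0.15+0.16j, (0.15-0.16j)], [0.25+0.00j, 0.27+0.59j, (0.27-0.59j)], [(-0.53+0j), -0.73+0.00j, -0.73-0.00j]]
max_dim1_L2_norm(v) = 2.79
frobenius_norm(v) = 3.99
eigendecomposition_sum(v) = [[1.13+0.00j,  (-0.3+0j),  0.11-0.00j], [(0.35+0j),  (-0.09+0j),  (0.03-0j)], [(-0.74+0j),  (0.2+0j),  -0.07+0.00j]] + [[(0.05-0.24j), 0.37+0.19j, (0.25-0.28j)], [0.37-0.65j, 0.87+0.89j, 0.97-0.58j], [(0.49+0.68j), -1.32+0.47j, 0.14+1.27j]] + [[0.05+0.24j, (0.37-0.19j), 0.25+0.28j], [0.37+0.65j, 0.87-0.89j, (0.97+0.58j)], [(0.49-0.68j), (-1.32-0.47j), 0.14-1.27j]]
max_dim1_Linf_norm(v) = 2.44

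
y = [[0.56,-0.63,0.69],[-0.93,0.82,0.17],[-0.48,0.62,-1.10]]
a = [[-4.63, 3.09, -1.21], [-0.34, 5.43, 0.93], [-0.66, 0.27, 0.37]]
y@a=[[-2.83, -1.50, -1.01], [3.91, 1.62, 1.95], [2.74, 1.59, 0.75]]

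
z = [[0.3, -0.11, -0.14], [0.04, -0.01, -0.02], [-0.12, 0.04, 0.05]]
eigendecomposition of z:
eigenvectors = [[-0.92,-0.46,0.17], [-0.13,-0.15,0.92], [0.36,-0.88,-0.36]]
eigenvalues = [0.34, -0.01, 0.01]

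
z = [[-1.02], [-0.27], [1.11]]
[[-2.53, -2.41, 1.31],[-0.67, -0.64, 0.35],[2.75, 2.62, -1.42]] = z @ [[2.48, 2.36, -1.28]]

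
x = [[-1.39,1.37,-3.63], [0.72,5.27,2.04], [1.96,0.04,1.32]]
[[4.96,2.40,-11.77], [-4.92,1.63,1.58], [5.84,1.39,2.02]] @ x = [[-28.24, 18.97, -28.65], [11.11, 1.91, 23.27], [-3.16, 15.41, -15.7]]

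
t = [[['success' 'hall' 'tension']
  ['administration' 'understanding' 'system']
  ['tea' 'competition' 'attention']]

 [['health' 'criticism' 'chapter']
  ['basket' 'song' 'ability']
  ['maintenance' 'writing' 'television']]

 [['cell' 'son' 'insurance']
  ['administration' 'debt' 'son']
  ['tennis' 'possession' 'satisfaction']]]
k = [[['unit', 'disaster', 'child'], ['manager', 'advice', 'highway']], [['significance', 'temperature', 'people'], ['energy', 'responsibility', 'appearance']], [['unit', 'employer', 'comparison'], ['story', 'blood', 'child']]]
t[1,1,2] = 'ability'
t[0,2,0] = 'tea'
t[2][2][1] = 'possession'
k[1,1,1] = 'responsibility'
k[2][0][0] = 'unit'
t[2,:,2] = ['insurance', 'son', 'satisfaction']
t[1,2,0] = 'maintenance'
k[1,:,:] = [['significance', 'temperature', 'people'], ['energy', 'responsibility', 'appearance']]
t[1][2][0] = 'maintenance'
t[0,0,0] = 'success'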